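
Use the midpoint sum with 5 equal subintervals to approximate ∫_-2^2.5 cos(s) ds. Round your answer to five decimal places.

1.55989

Δs = (2.5 − (-2))/5 = 0.9.
Midpoints: -1.55, -0.65, 0.25, 1.15, 2.05.
f(-1.55) ≈ 0.02079, f(-0.65) ≈ 0.79608, f(0.25) ≈ 0.96891, f(1.15) ≈ 0.40849, f(2.05) ≈ -0.46107.
Sum = Δs · [f(-1.55) + f(-0.65) + f(0.25) + f(1.15) + f(2.05)].
Sum ≈ 1.55989.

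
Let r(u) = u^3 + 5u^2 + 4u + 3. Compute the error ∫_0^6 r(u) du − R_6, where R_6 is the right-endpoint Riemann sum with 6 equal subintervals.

Exact integral: ∫_0^6 r(u) du = 774.
R_6 = 998.
Error = 774 − 998 = -224.

-224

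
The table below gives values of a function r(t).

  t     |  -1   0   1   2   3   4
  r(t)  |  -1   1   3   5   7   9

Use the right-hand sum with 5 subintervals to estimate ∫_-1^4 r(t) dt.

25

Δt = 1.
Sum = 1·[1 + 3 + 5 + 7 + 9] = 25.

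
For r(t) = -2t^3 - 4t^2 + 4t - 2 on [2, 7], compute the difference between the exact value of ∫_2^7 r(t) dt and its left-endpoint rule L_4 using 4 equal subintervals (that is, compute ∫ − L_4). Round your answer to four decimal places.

-478.3854

Exact integral: ∫_2^7 r(t) dt ≈ -1559.166667.
L_4 = -1080.78125.
Error ≈ -1559.166667 − (-1080.78125) ≈ -478.3854.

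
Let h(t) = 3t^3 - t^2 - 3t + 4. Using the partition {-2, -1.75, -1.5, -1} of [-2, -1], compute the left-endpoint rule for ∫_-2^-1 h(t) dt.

Subinterval widths: 0.25, 0.25, 0.5.
Left endpoints: -2, -1.75, -1.5.
h(-2) = -18, h(-1.75) = -9.890625, h(-1.5) = -3.875.
Sum = Σ Δt_i · h(t_i).
Sum = -8.91015625.

-8.91015625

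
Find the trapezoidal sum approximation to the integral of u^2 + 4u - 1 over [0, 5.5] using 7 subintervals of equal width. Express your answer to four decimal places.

111.0242

Δu = (5.5 − 0)/7 = 11/14.
f(0) = -1, f(11/14) = 541/196, f(11/7) = 380/49, f(33/14) = 2741/196, f(22/7) = 1051/49, f(55/14) = 5909/196, f(33/7) = 1964/49, f(5.5) = 51.25.
T_7 = (Δu/2)·[f(u_0) + 2f(u_1) + ... + 2f(u_{6}) + f(u_7)].
Sum ≈ 111.0242.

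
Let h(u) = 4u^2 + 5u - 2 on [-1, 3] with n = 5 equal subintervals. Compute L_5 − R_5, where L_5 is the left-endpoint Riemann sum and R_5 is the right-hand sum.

L_5 = 30.24.
R_5 = 71.84.
L_5 − R_5 = -41.6.

-41.6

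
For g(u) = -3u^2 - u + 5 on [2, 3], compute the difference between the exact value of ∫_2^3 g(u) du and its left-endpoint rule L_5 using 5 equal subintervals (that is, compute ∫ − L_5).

-1.58

Exact integral: ∫_2^3 g(u) du = -16.5.
L_5 = -14.92.
Error = -16.5 − (-14.92) = -1.58.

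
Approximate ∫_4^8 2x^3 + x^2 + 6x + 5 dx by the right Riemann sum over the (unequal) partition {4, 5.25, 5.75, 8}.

3235.4765625

Subinterval widths: 1.25, 0.5, 2.25.
Right endpoints: 5.25, 5.75, 8.
f(5.25) = 353.46875, f(5.75) = 452.78125, f(8) = 1141.
Sum = Σ Δx_i · f(x_i).
Sum = 3235.4765625.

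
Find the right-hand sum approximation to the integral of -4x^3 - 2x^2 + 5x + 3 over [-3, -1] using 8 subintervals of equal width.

Δx = (-1 − (-3))/8 = 0.25.
Right endpoints: -2.75, -2.5, -2.25, -2, -1.75, -1.5, -1.25, -1.
f(-2.75) = 57.3125, f(-2.5) = 40.5, f(-2.25) = 27.1875, f(-2) = 17, f(-1.75) = 9.5625, f(-1.5) = 4.5, f(-1.25) = 1.4375, f(-1) = 0.
Sum = Δx · [f(-2.75) + f(-2.5) + f(-2.25) + ...].
Sum = 39.375.

39.375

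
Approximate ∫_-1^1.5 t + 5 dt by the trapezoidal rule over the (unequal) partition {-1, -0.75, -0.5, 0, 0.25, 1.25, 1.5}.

Subinterval widths: 0.25, 0.25, 0.5, 0.25, 1, 0.25.
f(-1) = 4, f(-0.75) = 4.25, f(-0.5) = 4.5, f(0) = 5, f(0.25) = 5.25, f(1.25) = 6.25, f(1.5) = 6.5.
On each subinterval the trapezoid contributes (Δt_i/2)·[f(t_{i-1}) + f(t_i)].
Sum = 13.125.

13.125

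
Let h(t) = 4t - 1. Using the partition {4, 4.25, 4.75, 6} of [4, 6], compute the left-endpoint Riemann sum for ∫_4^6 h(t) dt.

Subinterval widths: 0.25, 0.5, 1.25.
Left endpoints: 4, 4.25, 4.75.
h(4) = 15, h(4.25) = 16, h(4.75) = 18.
Sum = Σ Δt_i · h(t_i).
Sum = 34.25.

34.25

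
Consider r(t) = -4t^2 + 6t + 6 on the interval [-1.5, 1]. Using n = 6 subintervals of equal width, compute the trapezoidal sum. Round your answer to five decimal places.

5.12731

Δt = (1 − (-1.5))/6 = 5/12.
r(-1.5) = -12, r(-13/12) = -187/36, r(-2/3) = 2/9, r(-0.25) = 4.25, r(1/6) = 62/9, r(7/12) = 293/36, r(1) = 8.
T_6 = (Δt/2)·[r(t_0) + 2r(t_1) + ... + 2r(t_{5}) + r(t_6)].
Sum ≈ 5.12731.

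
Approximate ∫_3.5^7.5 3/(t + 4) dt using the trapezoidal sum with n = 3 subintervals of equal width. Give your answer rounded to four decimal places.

Δt = (7.5 − 3.5)/3 = 4/3.
f(3.5) = 0.4, f(29/6) = 18/53, f(37/6) = 18/61, f(7.5) = 6/23.
T_3 = (Δt/2)·[f(t_0) + 2f(t_1) + 2f(t_2) + f(t_3)].
Sum ≈ 1.2869.

1.2869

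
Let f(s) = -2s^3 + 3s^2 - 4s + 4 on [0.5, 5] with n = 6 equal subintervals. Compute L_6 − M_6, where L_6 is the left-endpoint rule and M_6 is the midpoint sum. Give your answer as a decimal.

L_6 = -152.2265625.
M_6 = -216.24609375.
L_6 − M_6 = 64.01953125.

64.01953125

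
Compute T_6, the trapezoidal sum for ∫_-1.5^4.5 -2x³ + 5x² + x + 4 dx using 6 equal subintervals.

-16

Δx = (4.5 − (-1.5))/6 = 1.
f(-1.5) = 20.5, f(-0.5) = 5, f(0.5) = 5.5, f(1.5) = 10, f(2.5) = 6.5, f(3.5) = -17, f(4.5) = -72.5.
T_6 = (Δx/2)·[f(x_0) + 2f(x_1) + ... + 2f(x_{5}) + f(x_6)].
Sum = -16.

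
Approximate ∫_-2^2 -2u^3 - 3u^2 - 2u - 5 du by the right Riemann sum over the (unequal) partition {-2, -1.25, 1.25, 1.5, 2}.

-66.5703125

Subinterval widths: 0.75, 2.5, 0.25, 0.5.
Right endpoints: -1.25, 1.25, 1.5, 2.
f(-1.25) = -3.28125, f(1.25) = -16.09375, f(1.5) = -21.5, f(2) = -37.
Sum = Σ Δu_i · f(u_i).
Sum = -66.5703125.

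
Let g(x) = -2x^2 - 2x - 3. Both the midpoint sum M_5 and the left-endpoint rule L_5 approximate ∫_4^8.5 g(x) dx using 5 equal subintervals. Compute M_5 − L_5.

-52.8525

M_5 = -435.8925.
L_5 = -383.04.
M_5 − L_5 = -52.8525.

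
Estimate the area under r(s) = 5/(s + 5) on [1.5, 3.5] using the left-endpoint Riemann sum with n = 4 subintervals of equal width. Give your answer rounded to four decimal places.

Δs = (3.5 − 1.5)/4 = 0.5.
Left endpoints: 1.5, 2, 2.5, 3.
r(1.5) = 10/13, r(2) = 5/7, r(2.5) = 2/3, r(3) = 0.625.
Sum = Δs · [r(1.5) + r(2) + r(2.5) + r(3)].
Sum ≈ 1.3876.

1.3876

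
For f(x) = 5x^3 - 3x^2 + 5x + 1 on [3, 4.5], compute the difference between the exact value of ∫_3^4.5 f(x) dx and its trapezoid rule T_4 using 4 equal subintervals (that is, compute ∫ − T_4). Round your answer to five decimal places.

-1.87207

Exact integral: ∫_3^4.5 f(x) dx = 376.828125.
T_4 ≈ 378.7001953.
Error ≈ 376.828125 − 378.7001953 ≈ -1.87207.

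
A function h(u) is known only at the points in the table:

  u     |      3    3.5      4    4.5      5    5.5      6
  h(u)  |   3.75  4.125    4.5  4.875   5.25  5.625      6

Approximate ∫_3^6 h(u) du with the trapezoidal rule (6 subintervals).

Δu = 0.5.
T_6 = (0.5/2)·[3.75 + 2·4.125 + 2·4.5 + 2·4.875 + 2·5.25 + 2·5.625 + 6] = 14.625.

14.625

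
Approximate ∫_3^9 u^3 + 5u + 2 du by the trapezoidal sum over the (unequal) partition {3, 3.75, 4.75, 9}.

2078.71875

Subinterval widths: 0.75, 1, 4.25.
f(3) = 44, f(3.75) = 73.484375, f(4.75) = 132.921875, f(9) = 776.
On each subinterval the trapezoid contributes (Δu_i/2)·[f(u_{i-1}) + f(u_i)].
Sum = 2078.71875.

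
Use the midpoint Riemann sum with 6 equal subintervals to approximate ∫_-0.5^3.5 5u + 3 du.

42

Δu = (3.5 − (-0.5))/6 = 2/3.
Midpoints: -1/6, 0.5, 7/6, 11/6, 2.5, 19/6.
f(-1/6) = 13/6, f(0.5) = 5.5, f(7/6) = 53/6, f(11/6) = 73/6, f(2.5) = 15.5, f(19/6) = 113/6.
Sum = Δu · [f(-1/6) + f(0.5) + f(7/6) + ...].
Sum = 42.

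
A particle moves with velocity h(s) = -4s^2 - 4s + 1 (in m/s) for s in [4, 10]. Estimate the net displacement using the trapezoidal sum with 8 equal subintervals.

-1412.25

Δs = (10 − 4)/8 = 0.75.
h(4) = -79, h(4.75) = -108.25, h(5.5) = -142, h(6.25) = -180.25, h(7) = -223, h(7.75) = -270.25, h(8.5) = -322, h(9.25) = -378.25, h(10) = -439.
T_8 = (Δs/2)·[h(s_0) + 2h(s_1) + ... + 2h(s_{7}) + h(s_8)].
Sum = -1412.25.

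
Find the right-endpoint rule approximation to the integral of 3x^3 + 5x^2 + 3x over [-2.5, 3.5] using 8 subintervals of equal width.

Δx = (3.5 − (-2.5))/8 = 0.75.
Right endpoints: -1.75, -1, -0.25, 0.5, 1.25, 2, 2.75, 3.5.
f(-1.75) = -6.015625, f(-1) = -1, f(-0.25) = -0.484375, f(0.5) = 3.125, f(1.25) = 17.421875, f(2) = 50, f(2.75) = 108.453125, f(3.5) = 200.375.
Sum = Δx · [f(-1.75) + f(-1) + f(-0.25) + ...].
Sum = 278.90625.

278.90625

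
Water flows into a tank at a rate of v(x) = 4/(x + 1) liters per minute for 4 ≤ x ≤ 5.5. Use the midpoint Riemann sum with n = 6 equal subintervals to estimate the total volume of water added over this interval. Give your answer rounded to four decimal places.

1.0493

Δx = (5.5 − 4)/6 = 0.25.
Midpoints: 4.125, 4.375, 4.625, 4.875, 5.125, 5.375.
v(4.125) = 32/41, v(4.375) = 32/43, v(4.625) = 32/45, v(4.875) = 32/47, v(5.125) = 32/49, v(5.375) = 32/51.
Sum = Δx · [v(4.125) + v(4.375) + v(4.625) + ...].
Sum ≈ 1.0493.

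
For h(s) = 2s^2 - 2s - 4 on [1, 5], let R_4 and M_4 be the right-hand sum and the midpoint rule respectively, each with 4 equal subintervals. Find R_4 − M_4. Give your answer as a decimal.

R_4 = 64.
M_4 = 42.
R_4 − M_4 = 22.

22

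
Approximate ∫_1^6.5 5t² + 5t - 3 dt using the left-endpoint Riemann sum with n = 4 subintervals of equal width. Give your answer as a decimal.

Δt = (6.5 − 1)/4 = 1.375.
Left endpoints: 1, 2.375, 3.75, 5.125.
f(1) = 7, f(2.375) = 37.078125, f(3.75) = 86.0625, f(5.125) = 153.953125.
Sum = Δt · [f(1) + f(2.375) + f(3.75) + f(5.125)].
Sum = 390.62890625.

390.62890625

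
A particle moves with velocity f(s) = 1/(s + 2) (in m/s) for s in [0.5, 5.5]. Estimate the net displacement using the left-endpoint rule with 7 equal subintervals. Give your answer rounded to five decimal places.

1.19984

Δs = (5.5 − 0.5)/7 = 5/7.
Left endpoints: 0.5, 17/14, 27/14, 37/14, 47/14, 57/14, 67/14.
f(0.5) = 0.4, f(17/14) = 14/45, f(27/14) = 14/55, f(37/14) = 14/65, f(47/14) = 14/75, f(57/14) = 14/85, f(67/14) = 14/95.
Sum = Δs · [f(0.5) + f(17/14) + f(27/14) + ...].
Sum ≈ 1.19984.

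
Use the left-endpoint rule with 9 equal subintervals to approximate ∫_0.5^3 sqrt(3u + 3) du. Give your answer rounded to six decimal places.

Δu = (3 − 0.5)/9 = 5/18.
Left endpoints: 0.5, 7/9, 19/18, 4/3, 29/18, 17/9, 13/6, 22/9, 49/18.
f(0.5) ≈ 2.121320, f(7/9) ≈ 2.309401, f(19/18) ≈ 2.483277, f(4/3) ≈ 2.645751, f(29/18) ≈ 2.798809, f(17/9) ≈ 2.943920, f(13/6) ≈ 3.082207, f(22/9) ≈ 3.214550, f(49/18) ≈ 3.341656.
Sum = Δu · [f(0.5) + f(7/9) + f(19/18) + ...].
Sum ≈ 6.928026.

6.928026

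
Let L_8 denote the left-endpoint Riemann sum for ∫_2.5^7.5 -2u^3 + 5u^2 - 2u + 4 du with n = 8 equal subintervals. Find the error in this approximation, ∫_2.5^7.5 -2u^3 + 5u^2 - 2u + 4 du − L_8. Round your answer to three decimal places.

Exact integral: ∫_2.5^7.5 f(u) du ≈ -915.41667.
L_8 = -744.6484375.
Error ≈ -915.41667 − (-744.6484375) ≈ -170.768.

-170.768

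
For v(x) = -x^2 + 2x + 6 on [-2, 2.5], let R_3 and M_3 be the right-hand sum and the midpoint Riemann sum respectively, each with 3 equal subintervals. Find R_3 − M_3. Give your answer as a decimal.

R_3 = 24.75.
M_3 = 22.21875.
R_3 − M_3 = 2.53125.

2.53125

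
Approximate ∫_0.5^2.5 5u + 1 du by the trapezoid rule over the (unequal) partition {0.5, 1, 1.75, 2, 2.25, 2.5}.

17

Subinterval widths: 0.5, 0.75, 0.25, 0.25, 0.25.
f(0.5) = 3.5, f(1) = 6, f(1.75) = 9.75, f(2) = 11, f(2.25) = 12.25, f(2.5) = 13.5.
On each subinterval the trapezoid contributes (Δu_i/2)·[f(u_{i-1}) + f(u_i)].
Sum = 17.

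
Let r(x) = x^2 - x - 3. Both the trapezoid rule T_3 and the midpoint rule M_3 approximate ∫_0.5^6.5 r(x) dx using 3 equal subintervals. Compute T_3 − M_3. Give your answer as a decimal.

T_3 = 56.5.
M_3 = 50.5.
T_3 − M_3 = 6.

6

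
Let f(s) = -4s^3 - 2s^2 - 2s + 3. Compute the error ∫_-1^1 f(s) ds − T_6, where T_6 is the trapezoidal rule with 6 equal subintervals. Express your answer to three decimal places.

Exact integral: ∫_-1^1 f(s) ds ≈ 4.66667.
T_6 ≈ 4.59259.
Error ≈ 4.66667 − 4.59259 ≈ 0.074.

0.074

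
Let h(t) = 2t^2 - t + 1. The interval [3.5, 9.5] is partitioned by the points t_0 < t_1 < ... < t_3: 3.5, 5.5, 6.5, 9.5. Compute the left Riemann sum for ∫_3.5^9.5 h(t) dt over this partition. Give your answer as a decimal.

337

Subinterval widths: 2, 1, 3.
Left endpoints: 3.5, 5.5, 6.5.
h(3.5) = 22, h(5.5) = 56, h(6.5) = 79.
Sum = Σ Δt_i · h(t_i).
Sum = 337.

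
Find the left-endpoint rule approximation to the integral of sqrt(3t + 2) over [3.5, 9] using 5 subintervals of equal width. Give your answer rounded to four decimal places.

23.8515

Δt = (9 − 3.5)/5 = 1.1.
Left endpoints: 3.5, 4.6, 5.7, 6.8, 7.9.
f(3.5) ≈ 3.5355, f(4.6) ≈ 3.9749, f(5.7) ≈ 4.3704, f(6.8) ≈ 4.7329, f(7.9) ≈ 5.0695.
Sum = Δt · [f(3.5) + f(4.6) + f(5.7) + f(6.8) + f(7.9)].
Sum ≈ 23.8515.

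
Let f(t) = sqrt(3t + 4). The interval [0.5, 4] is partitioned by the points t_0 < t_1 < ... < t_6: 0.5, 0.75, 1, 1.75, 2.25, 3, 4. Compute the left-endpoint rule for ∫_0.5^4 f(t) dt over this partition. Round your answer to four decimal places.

Subinterval widths: 0.25, 0.25, 0.75, 0.5, 0.75, 1.
Left endpoints: 0.5, 0.75, 1, 1.75, 2.25, 3.
f(0.5) ≈ 2.3452, f(0.75) ≈ 2.5000, f(1) ≈ 2.6458, f(1.75) ≈ 3.0414, f(2.25) ≈ 3.2787, f(3) ≈ 3.6056.
Sum = Σ Δt_i · f(t_i).
Sum ≈ 10.7809.

10.7809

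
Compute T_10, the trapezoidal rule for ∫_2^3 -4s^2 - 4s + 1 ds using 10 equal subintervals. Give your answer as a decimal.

Δs = (3 − 2)/10 = 0.1.
f(2) = -23, f(2.1) = -25.04, f(2.2) = -27.16, f(2.3) = -29.36, f(2.4) = -31.64, f(2.5) = -34, f(2.6) = -36.44, f(2.7) = -38.96, f(2.8) = -41.56, f(2.9) = -44.24, f(3) = -47.
T_10 = (Δs/2)·[f(s_0) + 2f(s_1) + ... + 2f(s_{9}) + f(s_10)].
Sum = -34.34.

-34.34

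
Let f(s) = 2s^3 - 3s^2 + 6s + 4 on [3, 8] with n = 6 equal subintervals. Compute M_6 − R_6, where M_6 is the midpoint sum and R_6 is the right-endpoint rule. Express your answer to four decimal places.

-373.9583

M_6 ≈ 1698.819444.
R_6 ≈ 2072.777778.
M_6 − R_6 ≈ -373.9583.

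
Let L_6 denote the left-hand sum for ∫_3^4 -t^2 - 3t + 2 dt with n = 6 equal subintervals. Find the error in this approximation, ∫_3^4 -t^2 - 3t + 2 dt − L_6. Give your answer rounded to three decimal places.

Exact integral: ∫_3^4 f(t) dt ≈ -20.83333.
L_6 ≈ -20.00463.
Error ≈ -20.83333 − (-20.00463) ≈ -0.829.

-0.829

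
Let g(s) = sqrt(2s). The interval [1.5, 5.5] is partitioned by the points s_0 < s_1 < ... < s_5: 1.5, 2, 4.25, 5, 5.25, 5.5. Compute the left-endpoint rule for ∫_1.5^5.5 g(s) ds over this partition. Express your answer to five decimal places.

Subinterval widths: 0.5, 2.25, 0.75, 0.25, 0.25.
Left endpoints: 1.5, 2, 4.25, 5, 5.25.
g(1.5) ≈ 1.73205, g(2) ≈ 2.00000, g(4.25) ≈ 2.91548, g(5) ≈ 3.16228, g(5.25) ≈ 3.24037.
Sum = Σ Δs_i · g(s_i).
Sum ≈ 9.15329.

9.15329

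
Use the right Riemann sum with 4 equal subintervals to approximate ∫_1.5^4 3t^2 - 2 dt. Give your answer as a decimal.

Δt = (4 − 1.5)/4 = 0.625.
Right endpoints: 2.125, 2.75, 3.375, 4.
f(2.125) = 11.546875, f(2.75) = 20.6875, f(3.375) = 32.171875, f(4) = 46.
Sum = Δt · [f(2.125) + f(2.75) + f(3.375) + f(4)].
Sum = 69.00390625.

69.00390625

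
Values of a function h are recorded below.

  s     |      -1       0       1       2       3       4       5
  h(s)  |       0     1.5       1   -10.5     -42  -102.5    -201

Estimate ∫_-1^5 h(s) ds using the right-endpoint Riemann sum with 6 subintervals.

Δs = 1.
Sum = 1·[1.5 + 1 + (-10.5) + (-42) + (-102.5) + (-201)] = -353.5.

-353.5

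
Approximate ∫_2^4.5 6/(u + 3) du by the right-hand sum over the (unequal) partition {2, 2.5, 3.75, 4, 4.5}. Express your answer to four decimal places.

Subinterval widths: 0.5, 1.25, 0.25, 0.5.
Right endpoints: 2.5, 3.75, 4, 4.5.
f(2.5) = 12/11, f(3.75) = 8/9, f(4) = 6/7, f(4.5) = 0.8.
Sum = Σ Δu_i · f(u_i).
Sum ≈ 2.2709.

2.2709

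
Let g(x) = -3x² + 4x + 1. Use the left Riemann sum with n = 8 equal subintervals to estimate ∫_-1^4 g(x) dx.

-23.1640625

Δx = (4 − (-1))/8 = 0.625.
Left endpoints: -1, -0.375, 0.25, 0.875, 1.5, 2.125, 2.75, 3.375.
g(-1) = -6, g(-0.375) = -0.921875, g(0.25) = 1.8125, g(0.875) = 2.203125, g(1.5) = 0.25, g(2.125) = -4.046875, g(2.75) = -10.6875, g(3.375) = -19.671875.
Sum = Δx · [g(-1) + g(-0.375) + g(0.25) + ...].
Sum = -23.1640625.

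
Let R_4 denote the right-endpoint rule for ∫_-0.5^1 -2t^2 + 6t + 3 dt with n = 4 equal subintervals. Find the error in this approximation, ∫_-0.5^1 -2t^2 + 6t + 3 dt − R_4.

Exact integral: ∫_-0.5^1 f(t) dt = 6.
R_4 = 7.3359375.
Error = 6 − 7.3359375 = -1.3359375.

-1.3359375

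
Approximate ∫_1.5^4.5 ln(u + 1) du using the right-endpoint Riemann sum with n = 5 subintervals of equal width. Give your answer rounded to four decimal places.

Δu = (4.5 − 1.5)/5 = 0.6.
Right endpoints: 2.1, 2.7, 3.3, 3.9, 4.5.
f(2.1) ≈ 1.1314, f(2.7) ≈ 1.3083, f(3.3) ≈ 1.4586, f(3.9) ≈ 1.5892, f(4.5) ≈ 1.7047.
Sum = Δu · [f(2.1) + f(2.7) + f(3.3) + f(3.9) + f(4.5)].
Sum ≈ 4.3154.

4.3154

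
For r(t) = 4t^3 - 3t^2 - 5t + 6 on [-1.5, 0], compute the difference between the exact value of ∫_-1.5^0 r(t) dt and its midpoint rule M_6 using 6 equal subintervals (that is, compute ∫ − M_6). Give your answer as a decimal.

Exact integral: ∫_-1.5^0 r(t) dt = 6.1875.
M_6 = 6.28125.
Error = 6.1875 − 6.28125 = -0.09375.

-0.09375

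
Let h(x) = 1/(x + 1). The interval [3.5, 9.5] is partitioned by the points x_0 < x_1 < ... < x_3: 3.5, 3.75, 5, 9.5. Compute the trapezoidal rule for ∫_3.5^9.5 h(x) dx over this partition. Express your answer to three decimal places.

Subinterval widths: 0.25, 1.25, 4.5.
h(3.5) = 2/9, h(3.75) = 4/19, h(5) = 1/6, h(9.5) = 2/21.
On each subinterval the trapezoid contributes (Δx_i/2)·[h(x_{i-1}) + h(x_i)].
Sum ≈ 0.879.

0.879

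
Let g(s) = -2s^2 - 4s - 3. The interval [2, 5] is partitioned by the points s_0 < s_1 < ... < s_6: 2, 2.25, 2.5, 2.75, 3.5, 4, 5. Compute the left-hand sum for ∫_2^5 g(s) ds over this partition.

-110.25

Subinterval widths: 0.25, 0.25, 0.25, 0.75, 0.5, 1.
Left endpoints: 2, 2.25, 2.5, 2.75, 3.5, 4.
g(2) = -19, g(2.25) = -22.125, g(2.5) = -25.5, g(2.75) = -29.125, g(3.5) = -41.5, g(4) = -51.
Sum = Σ Δs_i · g(s_i).
Sum = -110.25.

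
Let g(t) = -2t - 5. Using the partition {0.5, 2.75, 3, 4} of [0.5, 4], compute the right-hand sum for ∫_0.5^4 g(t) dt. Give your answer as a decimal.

-39.375

Subinterval widths: 2.25, 0.25, 1.
Right endpoints: 2.75, 3, 4.
g(2.75) = -10.5, g(3) = -11, g(4) = -13.
Sum = Σ Δt_i · g(t_i).
Sum = -39.375.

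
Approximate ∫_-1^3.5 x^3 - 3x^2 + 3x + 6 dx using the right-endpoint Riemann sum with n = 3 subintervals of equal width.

Δx = (3.5 − (-1))/3 = 1.5.
Right endpoints: 0.5, 2, 3.5.
f(0.5) = 6.875, f(2) = 8, f(3.5) = 22.625.
Sum = Δx · [f(0.5) + f(2) + f(3.5)].
Sum = 56.25.

56.25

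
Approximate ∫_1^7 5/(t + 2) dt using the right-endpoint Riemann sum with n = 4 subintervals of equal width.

4.75

Δt = (7 − 1)/4 = 1.5.
Right endpoints: 2.5, 4, 5.5, 7.
f(2.5) = 10/9, f(4) = 5/6, f(5.5) = 2/3, f(7) = 5/9.
Sum = Δt · [f(2.5) + f(4) + f(5.5) + f(7)].
Sum = 4.75.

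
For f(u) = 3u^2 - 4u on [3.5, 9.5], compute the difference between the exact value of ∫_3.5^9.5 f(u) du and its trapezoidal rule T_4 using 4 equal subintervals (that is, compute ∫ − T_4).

-6.75

Exact integral: ∫_3.5^9.5 f(u) du = 658.5.
T_4 = 665.25.
Error = 658.5 − 665.25 = -6.75.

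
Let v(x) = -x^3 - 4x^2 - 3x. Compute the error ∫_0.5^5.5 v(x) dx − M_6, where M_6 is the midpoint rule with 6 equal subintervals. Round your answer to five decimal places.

Exact integral: ∫_0.5^5.5 v(x) dx ≈ -495.4166667.
M_6 ≈ -491.6550926.
Error ≈ -495.4166667 − (-491.6550926) ≈ -3.76157.

-3.76157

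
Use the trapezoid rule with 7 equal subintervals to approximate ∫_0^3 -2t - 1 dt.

Δt = (3 − 0)/7 = 3/7.
f(0) = -1, f(3/7) = -13/7, f(6/7) = -19/7, f(9/7) = -25/7, f(12/7) = -31/7, f(15/7) = -37/7, f(18/7) = -43/7, f(3) = -7.
T_7 = (Δt/2)·[f(t_0) + 2f(t_1) + ... + 2f(t_{6}) + f(t_7)].
Sum = -12.

-12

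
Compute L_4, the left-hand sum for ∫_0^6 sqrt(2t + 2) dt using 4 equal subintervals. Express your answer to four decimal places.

Δt = (6 − 0)/4 = 1.5.
Left endpoints: 0, 1.5, 3, 4.5.
f(0) ≈ 1.4142, f(1.5) ≈ 2.2361, f(3) ≈ 2.8284, f(4.5) ≈ 3.3166.
Sum = Δt · [f(0) + f(1.5) + f(3) + f(4.5)].
Sum ≈ 14.6930.

14.6930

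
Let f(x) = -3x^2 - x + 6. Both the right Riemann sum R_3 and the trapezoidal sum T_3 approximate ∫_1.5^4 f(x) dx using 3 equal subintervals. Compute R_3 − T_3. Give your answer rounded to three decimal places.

R_3 ≈ -71.59722.
T_3 ≈ -53.36806.
R_3 − T_3 ≈ -18.229.

-18.229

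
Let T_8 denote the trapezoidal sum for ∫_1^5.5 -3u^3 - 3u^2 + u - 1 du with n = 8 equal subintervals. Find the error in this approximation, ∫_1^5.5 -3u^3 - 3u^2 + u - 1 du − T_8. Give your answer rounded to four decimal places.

Exact integral: ∫_1^5.5 f(u) du = -840.796875.
T_8 ≈ -848.449951.
Error ≈ -840.796875 − (-848.449951) ≈ 7.6531.

7.6531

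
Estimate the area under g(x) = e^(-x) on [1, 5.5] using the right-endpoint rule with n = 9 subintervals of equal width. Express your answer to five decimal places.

0.28039

Δx = (5.5 − 1)/9 = 0.5.
Right endpoints: 1.5, 2, 2.5, 3, 3.5, 4, 4.5, 5, 5.5.
g(1.5) ≈ 0.22313, g(2) ≈ 0.13534, g(2.5) ≈ 0.08208, g(3) ≈ 0.04979, g(3.5) ≈ 0.03020, g(4) ≈ 0.01832, g(4.5) ≈ 0.01111, g(5) ≈ 0.00674, g(5.5) ≈ 0.00409.
Sum = Δx · [g(1.5) + g(2) + g(2.5) + ...].
Sum ≈ 0.28039.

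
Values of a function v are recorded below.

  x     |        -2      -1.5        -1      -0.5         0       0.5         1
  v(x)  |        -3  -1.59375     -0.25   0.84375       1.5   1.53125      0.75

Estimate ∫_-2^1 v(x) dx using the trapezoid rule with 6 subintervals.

Δx = 0.5.
T_6 = (0.5/2)·[(-3) + 2·(-1.59375) + 2·(-0.25) + 2·0.84375 + 2·1.5 + 2·1.53125 + 0.75] = 0.453125.

0.453125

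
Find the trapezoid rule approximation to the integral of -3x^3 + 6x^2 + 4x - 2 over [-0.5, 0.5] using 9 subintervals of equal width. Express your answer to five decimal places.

-1.48765

Δx = (0.5 − (-0.5))/9 = 1/9.
f(-0.5) = -2.125, f(-7/18) = -4805/1944, f(-5/18) = -5023/1944, f(-1/6) = -179/72, f(-1/18) = -4283/1944, f(1/18) = -3421/1944, f(1/6) = -85/72, f(5/18) = -953/1944, f(7/18) = 557/1944, f(0.5) = 1.125.
T_9 = (Δx/2)·[f(x_0) + 2f(x_1) + ... + 2f(x_{8}) + f(x_9)].
Sum ≈ -1.48765.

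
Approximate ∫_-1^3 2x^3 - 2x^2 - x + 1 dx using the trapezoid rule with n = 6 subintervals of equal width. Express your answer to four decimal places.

22.5185

Δx = (3 − (-1))/6 = 2/3.
f(-1) = -2, f(-1/3) = 28/27, f(1/3) = 14/27, f(1) = 0, f(5/3) = 82/27, f(7/3) = 356/27, f(3) = 34.
T_6 = (Δx/2)·[f(x_0) + 2f(x_1) + ... + 2f(x_{5}) + f(x_6)].
Sum ≈ 22.5185.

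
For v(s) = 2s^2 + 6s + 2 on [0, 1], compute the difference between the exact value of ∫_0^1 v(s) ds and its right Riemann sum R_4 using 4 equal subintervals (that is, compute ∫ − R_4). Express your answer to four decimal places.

-1.0208

Exact integral: ∫_0^1 v(s) ds ≈ 5.666667.
R_4 = 6.6875.
Error ≈ 5.666667 − 6.6875 ≈ -1.0208.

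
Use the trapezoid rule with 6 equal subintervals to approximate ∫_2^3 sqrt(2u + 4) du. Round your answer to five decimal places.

2.99837

Δu = (3 − 2)/6 = 1/6.
f(2) ≈ 2.82843, f(13/6) ≈ 2.88675, f(7/3) ≈ 2.94392, f(2.5) ≈ 3.00000, f(8/3) ≈ 3.05505, f(17/6) ≈ 3.10913, f(3) ≈ 3.16228.
T_6 = (Δu/2)·[f(u_0) + 2f(u_1) + ... + 2f(u_{5}) + f(u_6)].
Sum ≈ 2.99837.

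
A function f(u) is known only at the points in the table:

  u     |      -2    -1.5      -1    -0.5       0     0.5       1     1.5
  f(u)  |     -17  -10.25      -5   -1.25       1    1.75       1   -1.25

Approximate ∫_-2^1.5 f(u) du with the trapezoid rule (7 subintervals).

Δu = 0.5.
T_7 = (0.5/2)·[(-17) + 2·(-10.25) + 2·(-5) + 2·(-1.25) + 2·1 + 2·1.75 + 2·1 + (-1.25)] = -10.9375.

-10.9375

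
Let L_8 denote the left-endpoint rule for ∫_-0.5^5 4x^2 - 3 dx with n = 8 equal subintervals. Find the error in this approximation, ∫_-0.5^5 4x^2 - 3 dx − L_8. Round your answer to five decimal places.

Exact integral: ∫_-0.5^5 f(x) dx ≈ 150.3333333.
L_8 = 118.03515625.
Error ≈ 150.3333333 − 118.03515625 ≈ 32.29818.

32.29818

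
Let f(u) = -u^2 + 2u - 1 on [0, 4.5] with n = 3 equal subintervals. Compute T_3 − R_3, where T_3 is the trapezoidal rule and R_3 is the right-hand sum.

T_3 = -16.3125.
R_3 = -24.75.
T_3 − R_3 = 8.4375.

8.4375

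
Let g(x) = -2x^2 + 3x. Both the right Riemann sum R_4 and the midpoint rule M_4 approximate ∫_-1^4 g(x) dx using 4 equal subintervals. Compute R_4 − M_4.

-13.28125

R_4 = -32.8125.
M_4 = -19.53125.
R_4 − M_4 = -13.28125.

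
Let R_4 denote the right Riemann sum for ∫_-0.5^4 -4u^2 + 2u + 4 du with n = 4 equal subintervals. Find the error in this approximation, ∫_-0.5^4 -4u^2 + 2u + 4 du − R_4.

Exact integral: ∫_-0.5^4 f(u) du = -51.75.
R_4 = -85.921875.
Error = -51.75 − (-85.921875) = 34.171875.

34.171875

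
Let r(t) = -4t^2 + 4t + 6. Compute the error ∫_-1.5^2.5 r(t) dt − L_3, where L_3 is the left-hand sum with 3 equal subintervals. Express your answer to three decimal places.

Exact integral: ∫_-1.5^2.5 r(t) dt ≈ 6.66667.
L_3 ≈ 1.92593.
Error ≈ 6.66667 − 1.92593 ≈ 4.741.

4.741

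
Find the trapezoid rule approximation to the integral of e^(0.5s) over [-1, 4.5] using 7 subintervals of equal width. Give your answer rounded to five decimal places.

17.99027

Δs = (4.5 − (-1))/7 = 11/14.
f(-1) ≈ 0.60653, f(-3/14) ≈ 0.89840, f(4/7) ≈ 1.33071, f(19/14) ≈ 1.97106, f(15/7) ≈ 2.91955, f(41/14) ≈ 4.32445, f(26/7) ≈ 6.40541, f(4.5) ≈ 9.48774.
T_7 = (Δs/2)·[f(s_0) + 2f(s_1) + ... + 2f(s_{6}) + f(s_7)].
Sum ≈ 17.99027.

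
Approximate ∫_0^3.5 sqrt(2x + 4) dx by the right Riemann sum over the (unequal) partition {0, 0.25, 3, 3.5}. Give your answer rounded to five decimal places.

Subinterval widths: 0.25, 2.75, 0.5.
Right endpoints: 0.25, 3, 3.5.
f(0.25) ≈ 2.12132, f(3) ≈ 3.16228, f(3.5) ≈ 3.31662.
Sum = Σ Δx_i · f(x_i).
Sum ≈ 10.88491.

10.88491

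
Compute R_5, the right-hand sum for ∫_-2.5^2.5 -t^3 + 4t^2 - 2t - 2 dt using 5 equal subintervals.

Δt = (2.5 − (-2.5))/5 = 1.
Right endpoints: -1.5, -0.5, 0.5, 1.5, 2.5.
f(-1.5) = 13.375, f(-0.5) = 0.125, f(0.5) = -2.125, f(1.5) = 0.625, f(2.5) = 2.375.
Sum = Δt · [f(-1.5) + f(-0.5) + f(0.5) + f(1.5) + f(2.5)].
Sum = 14.375.

14.375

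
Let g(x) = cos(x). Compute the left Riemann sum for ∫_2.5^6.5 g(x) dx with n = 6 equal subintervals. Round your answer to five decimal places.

-0.96162

Δx = (6.5 − 2.5)/6 = 2/3.
Left endpoints: 2.5, 19/6, 23/6, 4.5, 31/6, 35/6.
g(2.5) ≈ -0.80114, g(19/6) ≈ -0.99969, g(23/6) ≈ -0.77014, g(4.5) ≈ -0.21080, g(31/6) ≈ 0.43881, g(35/6) ≈ 0.90051.
Sum = Δx · [g(2.5) + g(19/6) + g(23/6) + ...].
Sum ≈ -0.96162.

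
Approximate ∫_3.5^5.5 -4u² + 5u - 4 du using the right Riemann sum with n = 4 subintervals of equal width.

Δu = (5.5 − 3.5)/4 = 0.5.
Right endpoints: 4, 4.5, 5, 5.5.
f(4) = -48, f(4.5) = -62.5, f(5) = -79, f(5.5) = -97.5.
Sum = Δu · [f(4) + f(4.5) + f(5) + f(5.5)].
Sum = -143.5.

-143.5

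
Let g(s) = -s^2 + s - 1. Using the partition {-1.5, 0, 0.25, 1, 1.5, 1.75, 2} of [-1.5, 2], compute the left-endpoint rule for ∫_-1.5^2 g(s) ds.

-9.5

Subinterval widths: 1.5, 0.25, 0.75, 0.5, 0.25, 0.25.
Left endpoints: -1.5, 0, 0.25, 1, 1.5, 1.75.
g(-1.5) = -4.75, g(0) = -1, g(0.25) = -0.8125, g(1) = -1, g(1.5) = -1.75, g(1.75) = -2.3125.
Sum = Σ Δs_i · g(s_i).
Sum = -9.5.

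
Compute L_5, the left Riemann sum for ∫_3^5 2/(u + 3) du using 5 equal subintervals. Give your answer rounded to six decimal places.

Δu = (5 − 3)/5 = 0.4.
Left endpoints: 3, 3.4, 3.8, 4.2, 4.6.
f(3) = 1/3, f(3.4) = 0.3125, f(3.8) = 5/17, f(4.2) = 5/18, f(4.6) = 5/19.
Sum = Δu · [f(3) + f(3.4) + f(3.8) + f(4.2) + f(4.6)].
Sum ≈ 0.592355.

0.592355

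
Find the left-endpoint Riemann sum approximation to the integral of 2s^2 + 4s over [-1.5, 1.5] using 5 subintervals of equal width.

1.26

Δs = (1.5 − (-1.5))/5 = 0.6.
Left endpoints: -1.5, -0.9, -0.3, 0.3, 0.9.
f(-1.5) = -1.5, f(-0.9) = -1.98, f(-0.3) = -1.02, f(0.3) = 1.38, f(0.9) = 5.22.
Sum = Δs · [f(-1.5) + f(-0.9) + f(-0.3) + f(0.3) + f(0.9)].
Sum = 1.26.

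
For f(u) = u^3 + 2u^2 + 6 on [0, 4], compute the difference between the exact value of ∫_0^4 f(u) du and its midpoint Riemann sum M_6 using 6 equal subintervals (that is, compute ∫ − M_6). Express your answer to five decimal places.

1.18519

Exact integral: ∫_0^4 f(u) du ≈ 130.6666667.
M_6 ≈ 129.4814815.
Error ≈ 130.6666667 − 129.4814815 ≈ 1.18519.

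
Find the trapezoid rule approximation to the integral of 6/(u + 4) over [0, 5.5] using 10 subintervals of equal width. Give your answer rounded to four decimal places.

5.1977

Δu = (5.5 − 0)/10 = 0.55.
f(0) = 1.5, f(0.55) = 120/91, f(1.1) = 20/17, f(1.65) = 120/113, f(2.2) = 30/31, f(2.75) = 8/9, f(3.3) = 60/73, f(3.85) = 120/157, f(4.4) = 5/7, f(4.95) = 120/179, f(5.5) = 12/19.
T_10 = (Δu/2)·[f(u_0) + 2f(u_1) + ... + 2f(u_{9}) + f(u_10)].
Sum ≈ 5.1977.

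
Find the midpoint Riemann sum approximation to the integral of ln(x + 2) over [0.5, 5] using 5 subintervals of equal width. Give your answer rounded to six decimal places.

Δx = (5 − 0.5)/5 = 0.9.
Midpoints: 0.95, 1.85, 2.75, 3.65, 4.55.
f(0.95) ≈ 1.081805, f(1.85) ≈ 1.348073, f(2.75) ≈ 1.558145, f(3.65) ≈ 1.731656, f(4.55) ≈ 1.879465.
Sum = Δx · [f(0.95) + f(1.85) + f(2.75) + f(3.65) + f(4.55)].
Sum ≈ 6.839229.

6.839229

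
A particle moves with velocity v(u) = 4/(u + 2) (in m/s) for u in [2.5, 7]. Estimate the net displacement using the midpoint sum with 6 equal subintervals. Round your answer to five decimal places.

2.76914

Δu = (7 − 2.5)/6 = 0.75.
Midpoints: 2.875, 3.625, 4.375, 5.125, 5.875, 6.625.
v(2.875) = 32/39, v(3.625) = 32/45, v(4.375) = 32/51, v(5.125) = 32/57, v(5.875) = 32/63, v(6.625) = 32/69.
Sum = Δu · [v(2.875) + v(3.625) + v(4.375) + ...].
Sum ≈ 2.76914.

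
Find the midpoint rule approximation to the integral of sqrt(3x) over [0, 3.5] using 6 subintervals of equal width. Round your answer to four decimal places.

Δx = (3.5 − 0)/6 = 7/12.
Midpoints: 7/24, 0.875, 35/24, 49/24, 2.625, 77/24.
f(7/24) ≈ 0.9354, f(0.875) ≈ 1.6202, f(35/24) ≈ 2.0917, f(49/24) ≈ 2.4749, f(2.625) ≈ 2.8062, f(77/24) ≈ 3.1024.
Sum = Δx · [f(7/24) + f(0.875) + f(35/24) + ...].
Sum ≈ 7.6013.

7.6013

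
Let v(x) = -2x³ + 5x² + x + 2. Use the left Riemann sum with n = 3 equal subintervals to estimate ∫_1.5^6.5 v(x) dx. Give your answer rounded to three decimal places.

-170.648

Δx = (6.5 − 1.5)/3 = 5/3.
Left endpoints: 1.5, 19/6, 29/6.
v(1.5) = 8, v(19/6) = -443/54, v(29/6) = -2759/27.
Sum = Δx · [v(1.5) + v(19/6) + v(29/6)].
Sum ≈ -170.648.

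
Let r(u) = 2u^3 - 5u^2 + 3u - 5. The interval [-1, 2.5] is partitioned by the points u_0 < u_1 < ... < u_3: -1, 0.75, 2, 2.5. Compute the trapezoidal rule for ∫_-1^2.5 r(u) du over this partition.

-22.203125

Subinterval widths: 1.75, 1.25, 0.5.
r(-1) = -15, r(0.75) = -4.71875, r(2) = -3, r(2.5) = 2.5.
On each subinterval the trapezoid contributes (Δu_i/2)·[r(u_{i-1}) + r(u_i)].
Sum = -22.203125.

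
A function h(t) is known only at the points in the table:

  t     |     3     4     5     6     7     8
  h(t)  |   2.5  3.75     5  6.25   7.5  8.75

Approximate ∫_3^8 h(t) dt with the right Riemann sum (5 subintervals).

Δt = 1.
Sum = 1·[3.75 + 5 + 6.25 + 7.5 + 8.75] = 31.25.

31.25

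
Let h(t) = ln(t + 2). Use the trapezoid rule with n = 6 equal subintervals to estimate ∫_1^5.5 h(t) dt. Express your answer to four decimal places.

7.3066

Δt = (5.5 − 1)/6 = 0.75.
h(1) ≈ 1.0986, h(1.75) ≈ 1.3218, h(2.5) ≈ 1.5041, h(3.25) ≈ 1.6582, h(4) ≈ 1.7918, h(4.75) ≈ 1.9095, h(5.5) ≈ 2.0149.
T_6 = (Δt/2)·[h(t_0) + 2h(t_1) + ... + 2h(t_{5}) + h(t_6)].
Sum ≈ 7.3066.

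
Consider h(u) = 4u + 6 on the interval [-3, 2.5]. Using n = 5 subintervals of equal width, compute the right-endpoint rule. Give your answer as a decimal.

Δu = (2.5 − (-3))/5 = 1.1.
Right endpoints: -1.9, -0.8, 0.3, 1.4, 2.5.
h(-1.9) = -1.6, h(-0.8) = 2.8, h(0.3) = 7.2, h(1.4) = 11.6, h(2.5) = 16.
Sum = Δu · [h(-1.9) + h(-0.8) + h(0.3) + h(1.4) + h(2.5)].
Sum = 39.6.

39.6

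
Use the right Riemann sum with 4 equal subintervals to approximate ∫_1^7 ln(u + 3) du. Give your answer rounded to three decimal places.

12.140

Δu = (7 − 1)/4 = 1.5.
Right endpoints: 2.5, 4, 5.5, 7.
f(2.5) ≈ 1.705, f(4) ≈ 1.946, f(5.5) ≈ 2.140, f(7) ≈ 2.303.
Sum = Δu · [f(2.5) + f(4) + f(5.5) + f(7)].
Sum ≈ 12.140.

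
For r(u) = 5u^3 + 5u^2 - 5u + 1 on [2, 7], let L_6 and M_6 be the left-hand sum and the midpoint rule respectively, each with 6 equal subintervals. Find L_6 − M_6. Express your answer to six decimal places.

L_6 ≈ 2692.78935185.
M_6 ≈ 3411.10532407.
L_6 − M_6 ≈ -718.315972.

-718.315972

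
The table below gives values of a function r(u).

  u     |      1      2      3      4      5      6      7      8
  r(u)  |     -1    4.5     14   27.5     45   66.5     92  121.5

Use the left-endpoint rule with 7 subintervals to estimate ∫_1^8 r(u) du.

248.5

Δu = 1.
Sum = 1·[(-1) + 4.5 + 14 + 27.5 + 45 + 66.5 + 92] = 248.5.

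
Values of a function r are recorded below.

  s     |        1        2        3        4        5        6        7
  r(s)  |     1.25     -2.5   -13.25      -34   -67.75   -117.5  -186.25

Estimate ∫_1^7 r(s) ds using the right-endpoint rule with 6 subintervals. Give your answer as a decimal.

-421.25

Δs = 1.
Sum = 1·[(-2.5) + (-13.25) + (-34) + (-67.75) + (-117.5) + (-186.25)] = -421.25.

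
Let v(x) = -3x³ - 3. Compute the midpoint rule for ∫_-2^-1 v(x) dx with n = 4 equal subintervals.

Δx = (-1 − (-2))/4 = 0.25.
Midpoints: -1.875, -1.625, -1.375, -1.125.
v(-1.875) = 8589/512, v(-1.625) = 5055/512, v(-1.375) = 2457/512, v(-1.125) = 651/512.
Sum = Δx · [v(-1.875) + v(-1.625) + v(-1.375) + v(-1.125)].
Sum = 8.1796875.

8.1796875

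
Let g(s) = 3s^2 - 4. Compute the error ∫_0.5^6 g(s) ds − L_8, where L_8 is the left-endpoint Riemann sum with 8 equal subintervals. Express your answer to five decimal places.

35.56738

Exact integral: ∫_0.5^6 g(s) ds = 193.875.
L_8 ≈ 158.3076172.
Error ≈ 193.875 − 158.3076172 ≈ 35.56738.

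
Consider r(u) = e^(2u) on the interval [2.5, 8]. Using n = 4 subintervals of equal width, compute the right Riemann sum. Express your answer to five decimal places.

13052624.24898

Δu = (8 − 2.5)/4 = 1.375.
Right endpoints: 3.875, 5.25, 6.625, 8.
r(3.875) ≈ 2321.57241, r(5.25) ≈ 36315.50267, r(6.625) ≈ 568070.04002, r(8) ≈ 8886110.52051.
Sum = Δu · [r(3.875) + r(5.25) + r(6.625) + r(8)].
Sum ≈ 13052624.24898.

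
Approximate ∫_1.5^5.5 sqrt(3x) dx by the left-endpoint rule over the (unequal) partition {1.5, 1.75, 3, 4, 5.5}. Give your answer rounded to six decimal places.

Subinterval widths: 0.25, 1.25, 1, 1.5.
Left endpoints: 1.5, 1.75, 3, 4.
f(1.5) ≈ 2.121320, f(1.75) ≈ 2.291288, f(3) ≈ 3.000000, f(4) ≈ 3.464102.
Sum = Σ Δx_i · f(x_i).
Sum ≈ 11.590592.

11.590592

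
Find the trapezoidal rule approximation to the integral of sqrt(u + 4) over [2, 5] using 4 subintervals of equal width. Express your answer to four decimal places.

8.2003

Δu = (5 − 2)/4 = 0.75.
f(2) ≈ 2.4495, f(2.75) ≈ 2.5981, f(3.5) ≈ 2.7386, f(4.25) ≈ 2.8723, f(5) ≈ 3.0000.
T_4 = (Δu/2)·[f(u_0) + 2f(u_1) + 2f(u_2) + 2f(u_3) + f(u_4)].
Sum ≈ 8.2003.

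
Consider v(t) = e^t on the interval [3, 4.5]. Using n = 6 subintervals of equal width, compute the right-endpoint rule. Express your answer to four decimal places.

79.0369

Δt = (4.5 − 3)/6 = 0.25.
Right endpoints: 3.25, 3.5, 3.75, 4, 4.25, 4.5.
v(3.25) ≈ 25.7903, v(3.5) ≈ 33.1155, v(3.75) ≈ 42.5211, v(4) ≈ 54.5982, v(4.25) ≈ 70.1054, v(4.5) ≈ 90.0171.
Sum = Δt · [v(3.25) + v(3.5) + v(3.75) + ...].
Sum ≈ 79.0369.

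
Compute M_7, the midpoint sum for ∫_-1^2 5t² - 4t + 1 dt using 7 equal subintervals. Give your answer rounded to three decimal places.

11.770

Δt = (2 − (-1))/7 = 3/7.
Midpoints: -11/14, -5/14, 1/14, 0.5, 13/14, 19/14, 25/14.
f(-11/14) = 1417/196, f(-5/14) = 601/196, f(1/14) = 145/196, f(0.5) = 0.25, f(13/14) = 313/196, f(19/14) = 937/196, f(25/14) = 1921/196.
Sum = Δt · [f(-11/14) + f(-5/14) + f(1/14) + ...].
Sum ≈ 11.770.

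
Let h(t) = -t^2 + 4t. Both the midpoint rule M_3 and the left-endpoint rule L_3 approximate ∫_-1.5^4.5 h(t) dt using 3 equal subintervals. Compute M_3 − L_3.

12

M_3 = 6.5.
L_3 = -5.5.
M_3 − L_3 = 12.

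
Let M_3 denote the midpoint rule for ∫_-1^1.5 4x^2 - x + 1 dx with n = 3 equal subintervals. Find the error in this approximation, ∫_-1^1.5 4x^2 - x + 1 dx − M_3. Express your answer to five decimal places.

Exact integral: ∫_-1^1.5 f(x) dx ≈ 7.7083333.
M_3 ≈ 7.1296296.
Error ≈ 7.7083333 − 7.1296296 ≈ 0.57870.

0.57870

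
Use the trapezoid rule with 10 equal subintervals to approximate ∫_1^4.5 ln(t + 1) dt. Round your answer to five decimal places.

Δt = (4.5 − 1)/10 = 0.35.
f(1) ≈ 0.69315, f(1.35) ≈ 0.85442, f(1.7) ≈ 0.99325, f(2.05) ≈ 1.11514, f(2.4) ≈ 1.22378, f(2.75) ≈ 1.32176, f(3.1) ≈ 1.41099, f(3.45) ≈ 1.49290, f(3.8) ≈ 1.56862, f(4.15) ≈ 1.63900, f(4.5) ≈ 1.70475.
T_10 = (Δt/2)·[f(t_0) + 2f(t_1) + ... + 2f(t_{9}) + f(t_10)].
Sum ≈ 4.48658.

4.48658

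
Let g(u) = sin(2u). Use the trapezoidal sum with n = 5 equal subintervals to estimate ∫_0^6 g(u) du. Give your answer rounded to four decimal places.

0.0364

Δu = (6 − 0)/5 = 1.2.
g(0) ≈ 0.0000, g(1.2) ≈ 0.6755, g(2.4) ≈ -0.9962, g(3.6) ≈ 0.7937, g(4.8) ≈ -0.1743, g(6) ≈ -0.5366.
T_5 = (Δu/2)·[g(u_0) + 2g(u_1) + ... + 2g(u_{4}) + g(u_5)].
Sum ≈ 0.0364.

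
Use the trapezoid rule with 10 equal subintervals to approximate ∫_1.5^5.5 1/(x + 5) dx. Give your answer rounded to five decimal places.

0.47977

Δx = (5.5 − 1.5)/10 = 0.4.
f(1.5) = 2/13, f(1.9) = 10/69, f(2.3) = 10/73, f(2.7) = 10/77, f(3.1) = 10/81, f(3.5) = 2/17, f(3.9) = 10/89, f(4.3) = 10/93, f(4.7) = 10/97, f(5.1) = 10/101, f(5.5) = 2/21.
T_10 = (Δx/2)·[f(x_0) + 2f(x_1) + ... + 2f(x_{9}) + f(x_10)].
Sum ≈ 0.47977.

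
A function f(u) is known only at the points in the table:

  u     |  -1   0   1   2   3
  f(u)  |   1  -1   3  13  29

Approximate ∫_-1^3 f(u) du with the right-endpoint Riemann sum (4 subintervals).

44

Δu = 1.
Sum = 1·[(-1) + 3 + 13 + 29] = 44.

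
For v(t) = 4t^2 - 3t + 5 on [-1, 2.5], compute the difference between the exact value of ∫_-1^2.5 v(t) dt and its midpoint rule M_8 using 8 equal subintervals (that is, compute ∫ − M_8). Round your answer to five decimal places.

Exact integral: ∫_-1^2.5 v(t) dt ≈ 31.7916667.
M_8 ≈ 31.5683594.
Error ≈ 31.7916667 − 31.5683594 ≈ 0.22331.

0.22331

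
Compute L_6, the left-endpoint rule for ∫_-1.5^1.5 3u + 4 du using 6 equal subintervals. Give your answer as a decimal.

9.75

Δu = (1.5 − (-1.5))/6 = 0.5.
Left endpoints: -1.5, -1, -0.5, 0, 0.5, 1.
f(-1.5) = -0.5, f(-1) = 1, f(-0.5) = 2.5, f(0) = 4, f(0.5) = 5.5, f(1) = 7.
Sum = Δu · [f(-1.5) + f(-1) + f(-0.5) + ...].
Sum = 9.75.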